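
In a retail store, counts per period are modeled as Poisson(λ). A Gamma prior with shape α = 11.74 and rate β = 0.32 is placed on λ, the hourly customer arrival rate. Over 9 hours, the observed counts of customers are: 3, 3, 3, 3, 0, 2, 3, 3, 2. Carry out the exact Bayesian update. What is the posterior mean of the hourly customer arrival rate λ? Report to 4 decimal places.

With a Gamma(shape α, rate β) prior, the Poisson likelihood is conjugate: the posterior is Gamma(α + ΣXᵢ, β + n).
Sum of counts S = 22 over n = 9 hours.
Posterior: Gamma(α+S, β+n) = Gamma(11.74+22, 0.32+9) = Gamma(33.74, 9.32).
Posterior mean = α/β = 33.74/9.32 = 3.6202.

3.6202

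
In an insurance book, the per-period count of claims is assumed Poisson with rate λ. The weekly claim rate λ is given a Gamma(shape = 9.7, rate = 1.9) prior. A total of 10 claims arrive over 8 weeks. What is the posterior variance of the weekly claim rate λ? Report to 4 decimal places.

0.2010

With a Gamma(shape α, rate β) prior, the Poisson likelihood is conjugate: the posterior is Gamma(α + ΣXᵢ, β + n).
Posterior: Gamma(α+S, β+n) = Gamma(9.7+10, 1.9+8) = Gamma(19.7, 9.9).
Var = α/β² = 19.7/9.9² = 0.2010.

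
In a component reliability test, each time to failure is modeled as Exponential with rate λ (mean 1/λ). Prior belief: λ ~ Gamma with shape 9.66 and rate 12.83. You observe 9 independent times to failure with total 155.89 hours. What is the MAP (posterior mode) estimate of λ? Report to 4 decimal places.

0.1047

With a Gamma(shape α, rate β) prior on the exponential rate λ, the posterior after n observations with total T = Σxᵢ is Gamma(α+n, β+T).
Posterior: Gamma(9.66+9, 12.83+155.89) = Gamma(18.66, 168.72).
Mode = (α−1)/β = 0.1047.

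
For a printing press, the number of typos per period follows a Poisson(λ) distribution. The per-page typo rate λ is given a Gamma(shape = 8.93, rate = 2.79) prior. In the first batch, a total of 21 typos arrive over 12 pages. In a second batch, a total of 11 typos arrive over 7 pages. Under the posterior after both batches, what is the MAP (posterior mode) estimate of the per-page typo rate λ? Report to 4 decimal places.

1.8325

With a Gamma(shape α, rate β) prior, the Poisson likelihood is conjugate: the posterior is Gamma(α + ΣXᵢ, β + n).
After batch 1: Gamma(α+S, β+n) = Gamma(8.93+21, 2.79+12) = Gamma(29.93, 14.79).
After batch 2: Gamma(α+S, β+n) = Gamma(29.93+11, 14.79+7) = Gamma(40.93, 21.79).
Mode of Gamma(α,β) for α≥1 is (α−1)/β = 39.93/21.79 = 1.8325.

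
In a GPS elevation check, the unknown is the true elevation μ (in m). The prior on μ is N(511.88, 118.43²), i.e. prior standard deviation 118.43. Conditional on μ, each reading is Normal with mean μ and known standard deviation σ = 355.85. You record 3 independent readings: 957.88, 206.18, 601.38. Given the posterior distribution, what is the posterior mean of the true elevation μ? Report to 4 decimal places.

For Normal data with known variance σ², a Normal(μ₀, σ₀²) prior on μ is conjugate. Posterior precision = 1/σ₀² + n/σ²; posterior mean is the precision-weighted average of μ₀ and x̄.
Σxᵢ = 957.88 + 206.18 + 601.38 = 1765.44, so n·x̄ = 1765.44.
σ₀² = 118.43² = 14025.6649, σ² = 355.85² = 126629.2225; σ² + n·σ₀² = 126629.2225 + 3·14025.6649 = 168706.2172.
Posterior mean = (μ₀/σ₀² + n·x̄/σ²)/(1/σ₀² + n/σ²) = (σ²·μ₀ + σ₀²·n·x̄)/(σ² + n·σ₀²) = (126629.2225·511.88 + 14025.6649·1765.44)/168706.2172 = 89580436.254356/168706.2172 = 530.9848.

530.9848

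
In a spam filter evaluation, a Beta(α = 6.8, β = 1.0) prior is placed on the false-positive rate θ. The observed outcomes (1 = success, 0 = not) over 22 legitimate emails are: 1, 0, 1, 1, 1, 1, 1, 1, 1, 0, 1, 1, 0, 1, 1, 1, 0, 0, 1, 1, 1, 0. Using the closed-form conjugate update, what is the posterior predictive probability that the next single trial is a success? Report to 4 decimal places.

0.7651

The Beta prior is conjugate to a Binomial/Bernoulli likelihood; the update adds successes to α and failures to β.
Posterior: Beta(α+k, β+n−k) = Beta(6.8+16, 1.0+6) = Beta(22.8, 7.0).
For a single future Bernoulli trial, P(success | data) = α/(α+β) = 0.7651.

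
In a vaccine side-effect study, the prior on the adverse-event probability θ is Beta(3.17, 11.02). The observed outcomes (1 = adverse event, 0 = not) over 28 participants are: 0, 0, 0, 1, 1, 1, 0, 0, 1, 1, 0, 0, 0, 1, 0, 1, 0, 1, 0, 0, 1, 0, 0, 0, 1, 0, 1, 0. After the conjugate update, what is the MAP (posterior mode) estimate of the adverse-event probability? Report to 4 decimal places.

0.3277

The Beta prior is conjugate to a Binomial/Bernoulli likelihood; the update adds successes to α and failures to β.
Posterior: Beta(α+k, β+n−k) = Beta(3.17+11, 11.02+17) = Beta(14.17, 28.02).
Mode of Beta(a,b) for a,b>1 is (a−1)/(a+b−2) = 13.17/40.19 = 0.3277.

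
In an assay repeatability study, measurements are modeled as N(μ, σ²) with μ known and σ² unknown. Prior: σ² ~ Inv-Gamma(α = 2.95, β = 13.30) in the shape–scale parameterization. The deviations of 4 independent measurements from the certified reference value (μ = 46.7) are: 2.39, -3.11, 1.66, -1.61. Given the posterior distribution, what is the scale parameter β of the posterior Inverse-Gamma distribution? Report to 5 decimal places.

23.66595

With known mean μ and an Inverse-Gamma(α, β) prior on σ², the Normal likelihood is conjugate: posterior is Inv-Gamma(α + n/2, β + Σ(xᵢ−μ)²/2).
Σ(xᵢ−μ)² = (2.39)² + (-3.11)² + (1.66)² + (-1.61)² = 20.7319.
Posterior: Inv-Gamma(2.95 + 4/2, 13.30 + 20.7319/2) = Inv-Gamma(4.95, 23.66595).
Posterior β = 23.66595.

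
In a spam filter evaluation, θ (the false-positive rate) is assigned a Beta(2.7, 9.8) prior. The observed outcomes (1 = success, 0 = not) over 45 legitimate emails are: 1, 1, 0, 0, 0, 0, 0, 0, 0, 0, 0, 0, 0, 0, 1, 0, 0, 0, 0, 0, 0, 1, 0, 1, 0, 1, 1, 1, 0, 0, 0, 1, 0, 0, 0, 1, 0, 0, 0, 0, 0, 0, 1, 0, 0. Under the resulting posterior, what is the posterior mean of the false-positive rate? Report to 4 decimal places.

The Beta prior is conjugate to a Binomial/Bernoulli likelihood; the update adds successes to α and failures to β.
Posterior: Beta(α+k, β+n−k) = Beta(2.7+11, 9.8+34) = Beta(13.7, 43.8).
Posterior mean = α/(α+β) = 13.7/57.5 = 0.2383.

0.2383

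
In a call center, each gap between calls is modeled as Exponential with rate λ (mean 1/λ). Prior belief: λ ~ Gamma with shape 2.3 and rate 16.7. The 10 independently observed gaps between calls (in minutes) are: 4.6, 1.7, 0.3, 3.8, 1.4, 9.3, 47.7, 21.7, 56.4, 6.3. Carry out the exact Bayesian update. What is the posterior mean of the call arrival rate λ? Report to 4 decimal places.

With a Gamma(shape α, rate β) prior on the exponential rate λ, the posterior after n observations with total T = Σxᵢ is Gamma(α+n, β+T).
Sum of observations T = 153.2 minutes; n = 10.
Posterior: Gamma(2.3+10, 16.7+153.2) = Gamma(12.3, 169.9).
Posterior mean of λ = α/β = 12.3/169.9 = 0.0724.

0.0724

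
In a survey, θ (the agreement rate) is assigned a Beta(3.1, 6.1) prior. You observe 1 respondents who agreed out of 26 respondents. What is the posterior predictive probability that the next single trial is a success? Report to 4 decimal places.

The Beta prior is conjugate to a Binomial/Bernoulli likelihood; the update adds successes to α and failures to β.
Posterior: Beta(α+k, β+n−k) = Beta(3.1+1, 6.1+25) = Beta(4.1, 31.1).
For a single future Bernoulli trial, P(success | data) = α/(α+β) = 0.1165.

0.1165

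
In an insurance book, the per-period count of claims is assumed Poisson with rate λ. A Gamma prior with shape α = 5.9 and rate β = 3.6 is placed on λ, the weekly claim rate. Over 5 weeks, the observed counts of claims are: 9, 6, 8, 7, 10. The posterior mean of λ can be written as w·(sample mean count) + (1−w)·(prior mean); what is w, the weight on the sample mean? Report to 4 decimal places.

0.5814

With a Gamma(shape α, rate β) prior, the Poisson likelihood is conjugate: the posterior is Gamma(α + ΣXᵢ, β + n).
Posterior mean = (α₀+S)/(β₀+n) = [n/(β₀+n)]·(S/n) + [β₀/(β₀+n)]·(α₀/β₀), so only n and β₀ enter the weight.
Weight on data w = n/(β₀+n) = 5/(3.6+5) = 5/8.6 = 0.5814.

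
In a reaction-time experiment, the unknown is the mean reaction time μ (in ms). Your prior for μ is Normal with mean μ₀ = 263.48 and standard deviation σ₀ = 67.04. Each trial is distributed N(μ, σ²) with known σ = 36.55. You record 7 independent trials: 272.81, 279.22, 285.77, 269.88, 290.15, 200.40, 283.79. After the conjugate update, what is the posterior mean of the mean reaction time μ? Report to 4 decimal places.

For Normal data with known variance σ², a Normal(μ₀, σ₀²) prior on μ is conjugate. Posterior precision = 1/σ₀² + n/σ²; posterior mean is the precision-weighted average of μ₀ and x̄.
Σxᵢ = 272.81 + 279.22 + 285.77 + 269.88 + 290.15 + 200.40 + 283.79 = 1882.02, so n·x̄ = 1882.02.
σ₀² = 67.04² = 4494.3616, σ² = 36.55² = 1335.9025; σ² + n·σ₀² = 1335.9025 + 7·4494.3616 = 32796.4337.
Posterior mean = (μ₀/σ₀² + n·x̄/σ²)/(1/σ₀² + n/σ²) = (σ²·μ₀ + σ₀²·n·x̄)/(σ² + n·σ₀²) = (1335.9025·263.48 + 4494.3616·1882.02)/32796.4337 = 8810462.009132/32796.4337 = 268.6409.

268.6409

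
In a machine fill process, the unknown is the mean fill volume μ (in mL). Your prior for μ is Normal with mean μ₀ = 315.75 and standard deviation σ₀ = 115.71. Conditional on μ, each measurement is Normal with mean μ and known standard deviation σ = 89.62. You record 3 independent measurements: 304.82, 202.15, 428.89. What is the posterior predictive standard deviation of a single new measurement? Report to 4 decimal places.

101.3058

For Normal data with known variance σ², a Normal(μ₀, σ₀²) prior on μ is conjugate. Posterior precision = 1/σ₀² + n/σ²; posterior mean is the precision-weighted average of μ₀ and x̄.
σ₀² = 115.71² = 13388.8041, σ² = 89.62² = 8031.7444; σ² + n·σ₀² = 8031.7444 + 3·13388.8041 = 48198.1567.
Posterior precision = 1/σ₀² + n/σ² = 1/13388.8041 + 3/8031.7444 = (σ² + n·σ₀²)/(σ₀²σ²) = 48198.1567/(13388.8041·8031.7444); posterior variance σₙ² = σ₀²σ²/(σ² + n·σ₀²) = 13388.8041·8031.7444/48198.1567 = 2231.111306.
Predictive variance for one new observation = σₙ² + σ² = 13388.8041·8031.7444/48198.1567 + 8031.7444 = σ²·(σ₀² + 48198.1567)/48198.1567 = 8031.7444·61586.9608/48198.1567 = 10262.855706; SD = √(8031.7444·61586.9608/48198.1567) = 101.3058.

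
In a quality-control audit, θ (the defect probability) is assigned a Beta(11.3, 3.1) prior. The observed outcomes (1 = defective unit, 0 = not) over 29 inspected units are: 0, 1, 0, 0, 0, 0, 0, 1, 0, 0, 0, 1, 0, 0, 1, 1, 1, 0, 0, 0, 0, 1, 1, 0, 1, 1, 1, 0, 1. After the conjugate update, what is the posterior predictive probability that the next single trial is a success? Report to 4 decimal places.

The Beta prior is conjugate to a Binomial/Bernoulli likelihood; the update adds successes to α and failures to β.
Posterior: Beta(α+k, β+n−k) = Beta(11.3+12, 3.1+17) = Beta(23.3, 20.1).
For a single future Bernoulli trial, P(success | data) = α/(α+β) = 0.5369.

0.5369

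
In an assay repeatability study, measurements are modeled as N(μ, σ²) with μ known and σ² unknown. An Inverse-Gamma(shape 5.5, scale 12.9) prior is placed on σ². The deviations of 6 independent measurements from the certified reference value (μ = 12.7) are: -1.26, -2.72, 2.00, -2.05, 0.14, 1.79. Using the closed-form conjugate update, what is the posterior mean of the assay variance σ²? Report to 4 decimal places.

3.0808

With known mean μ and an Inverse-Gamma(α, β) prior on σ², the Normal likelihood is conjugate: posterior is Inv-Gamma(α + n/2, β + Σ(xᵢ−μ)²/2).
Σ(xᵢ−μ)² = (-1.26)² + (-2.72)² + (2.00)² + (-2.05)² + (0.14)² + (1.79)² = 20.4122.
Posterior: Inv-Gamma(5.5 + 6/2, 12.9 + 20.4122/2) = Inv-Gamma(8.50, 23.10610).
E[σ²|data] = β/(α−1) = 23.10610/7.50 = 3.0808.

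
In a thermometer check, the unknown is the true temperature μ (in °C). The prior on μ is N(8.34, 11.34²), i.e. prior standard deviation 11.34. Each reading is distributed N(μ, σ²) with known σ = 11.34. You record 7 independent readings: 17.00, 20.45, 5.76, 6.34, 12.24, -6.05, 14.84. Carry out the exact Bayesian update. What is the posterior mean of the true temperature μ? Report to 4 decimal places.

9.8650

For Normal data with known variance σ², a Normal(μ₀, σ₀²) prior on μ is conjugate. Posterior precision = 1/σ₀² + n/σ²; posterior mean is the precision-weighted average of μ₀ and x̄.
Σxᵢ = 17.00 + 20.45 + 5.76 + 6.34 + 12.24 + (-6.05) + 14.84 = 70.58, so n·x̄ = 70.58.
σ₀² = 11.34² = 128.5956, σ² = 11.34² = 128.5956; σ² + n·σ₀² = 128.5956 + 7·128.5956 = 1028.7648.
Posterior mean = (μ₀/σ₀² + n·x̄/σ²)/(1/σ₀² + n/σ²) = (σ²·μ₀ + σ₀²·n·x̄)/(σ² + n·σ₀²) = (128.5956·8.34 + 128.5956·70.58)/1028.7648 = 10148.764752/1028.7648 = 9.8650.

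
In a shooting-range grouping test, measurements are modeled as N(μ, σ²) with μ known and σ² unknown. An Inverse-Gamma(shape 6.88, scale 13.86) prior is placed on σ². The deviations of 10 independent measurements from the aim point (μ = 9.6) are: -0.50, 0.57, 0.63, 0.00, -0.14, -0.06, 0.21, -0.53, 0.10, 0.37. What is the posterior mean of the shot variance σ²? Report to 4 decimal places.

1.3413

With known mean μ and an Inverse-Gamma(α, β) prior on σ², the Normal likelihood is conjugate: posterior is Inv-Gamma(α + n/2, β + Σ(xᵢ−μ)²/2).
Σ(xᵢ−μ)² = (-0.50)² + (0.57)² + (0.63)² + (0.00)² + (-0.14)² + (-0.06)² + (0.21)² + (-0.53)² + (0.10)² + (0.37)² = 1.4669.
Posterior: Inv-Gamma(6.88 + 10/2, 13.86 + 1.4669/2) = Inv-Gamma(11.88, 14.59345).
E[σ²|data] = β/(α−1) = 14.59345/10.88 = 1.3413.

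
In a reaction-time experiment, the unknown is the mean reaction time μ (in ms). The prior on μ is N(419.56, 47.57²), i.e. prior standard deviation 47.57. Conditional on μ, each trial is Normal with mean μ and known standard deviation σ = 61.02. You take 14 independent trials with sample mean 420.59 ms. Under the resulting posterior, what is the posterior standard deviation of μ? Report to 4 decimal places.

For Normal data with known variance σ², a Normal(μ₀, σ₀²) prior on μ is conjugate. Posterior precision = 1/σ₀² + n/σ²; posterior mean is the precision-weighted average of μ₀ and x̄.
σ₀² = 47.57² = 2262.9049, σ² = 61.02² = 3723.4404; σ² + n·σ₀² = 3723.4404 + 14·2262.9049 = 35404.109.
Posterior precision = 1/σ₀² + n/σ² = 1/2262.9049 + 14/3723.4404 = (σ² + n·σ₀²)/(σ₀²σ²) = 35404.109/(2262.9049·3723.4404); posterior variance σₙ² = σ₀²σ²/(σ² + n·σ₀²) = 2262.9049·3723.4404/35404.109 = 237.989086.
Posterior SD = √σₙ² = √(2262.9049·3723.4404/35404.109) = 15.4269.

15.4269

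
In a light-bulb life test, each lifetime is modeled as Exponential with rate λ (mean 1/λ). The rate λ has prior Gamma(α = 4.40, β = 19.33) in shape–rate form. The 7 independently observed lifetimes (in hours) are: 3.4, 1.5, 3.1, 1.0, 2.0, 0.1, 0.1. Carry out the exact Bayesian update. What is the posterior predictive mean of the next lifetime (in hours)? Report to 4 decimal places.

2.9356

With a Gamma(shape α, rate β) prior on the exponential rate λ, the posterior after n observations with total T = Σxᵢ is Gamma(α+n, β+T).
Sum of observations T = 11.2 hours; n = 7.
Posterior: Gamma(4.40+7, 19.33+11.2) = Gamma(11.40, 30.53).
The predictive distribution for the next observation is Lomax; its mean is β/(α−1) = 30.53/10.40 = 2.9356.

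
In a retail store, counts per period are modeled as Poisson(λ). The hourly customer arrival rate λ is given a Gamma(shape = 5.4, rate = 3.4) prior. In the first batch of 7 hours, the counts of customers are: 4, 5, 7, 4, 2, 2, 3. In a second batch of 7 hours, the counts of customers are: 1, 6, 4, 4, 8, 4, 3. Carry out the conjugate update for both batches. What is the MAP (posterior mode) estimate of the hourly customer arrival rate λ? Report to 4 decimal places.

With a Gamma(shape α, rate β) prior, the Poisson likelihood is conjugate: the posterior is Gamma(α + ΣXᵢ, β + n).
Batch 1: sum of counts S = 27 over n = 7 hours.
After batch 1: Gamma(α+S, β+n) = Gamma(5.4+27, 3.4+7) = Gamma(32.4, 10.4).
Batch 2: sum of counts S = 30 over n = 7 hours.
After batch 2: Gamma(α+S, β+n) = Gamma(32.4+30, 10.4+7) = Gamma(62.4, 17.4).
Mode of Gamma(α,β) for α≥1 is (α−1)/β = 61.4/17.4 = 3.5287.

3.5287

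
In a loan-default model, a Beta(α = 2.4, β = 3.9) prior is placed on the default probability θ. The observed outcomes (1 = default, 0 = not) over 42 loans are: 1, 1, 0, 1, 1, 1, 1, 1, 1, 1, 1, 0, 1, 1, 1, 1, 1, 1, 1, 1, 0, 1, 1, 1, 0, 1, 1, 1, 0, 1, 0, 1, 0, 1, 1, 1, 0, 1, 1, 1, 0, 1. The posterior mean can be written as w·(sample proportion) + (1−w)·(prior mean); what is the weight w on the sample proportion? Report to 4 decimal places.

The Beta prior is conjugate to a Binomial/Bernoulli likelihood; the update adds successes to α and failures to β.
Posterior mean = (α₀+k)/(α₀+β₀+n) = [n/(α₀+β₀+n)]·(k/n) + [(α₀+β₀)/(α₀+β₀+n)]·α₀/(α₀+β₀), so only n and the prior enter the weight.
The weight on the data is w = n/(α₀+β₀+n) = 42/(2.4+3.9+42) = 42/48.3 = 0.8696.

0.8696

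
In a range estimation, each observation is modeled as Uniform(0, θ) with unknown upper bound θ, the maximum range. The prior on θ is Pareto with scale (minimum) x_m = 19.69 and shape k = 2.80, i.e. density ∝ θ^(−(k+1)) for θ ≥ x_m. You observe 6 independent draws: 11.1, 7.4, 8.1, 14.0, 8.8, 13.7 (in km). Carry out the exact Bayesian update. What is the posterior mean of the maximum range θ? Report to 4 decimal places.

A Pareto(scale x_m, shape k) prior on the upper bound θ of Uniform(0, θ) is conjugate: posterior is Pareto(max(x_m, max xᵢ), k + n).
Sample maximum = 14.0; prior scale x_m = 19.69 → posterior scale = max = 19.69.
Posterior shape = 2.80 + 6 = 8.80.
E[θ|data] = k·x_m/(k−1) = 8.80·19.69/7.80 = 22.2144.

22.2144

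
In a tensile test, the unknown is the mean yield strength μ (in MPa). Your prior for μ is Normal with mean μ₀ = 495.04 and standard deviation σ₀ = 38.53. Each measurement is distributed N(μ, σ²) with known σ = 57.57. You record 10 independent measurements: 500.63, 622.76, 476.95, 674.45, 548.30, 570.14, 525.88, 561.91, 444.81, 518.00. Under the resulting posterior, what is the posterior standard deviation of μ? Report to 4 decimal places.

For Normal data with known variance σ², a Normal(μ₀, σ₀²) prior on μ is conjugate. Posterior precision = 1/σ₀² + n/σ²; posterior mean is the precision-weighted average of μ₀ and x̄.
σ₀² = 38.53² = 1484.5609, σ² = 57.57² = 3314.3049; σ² + n·σ₀² = 3314.3049 + 10·1484.5609 = 18159.9139.
Posterior precision = 1/σ₀² + n/σ² = 1/1484.5609 + 10/3314.3049 = (σ² + n·σ₀²)/(σ₀²σ²) = 18159.9139/(1484.5609·3314.3049); posterior variance σₙ² = σ₀²σ²/(σ² + n·σ₀²) = 1484.5609·3314.3049/18159.9139 = 270.942224.
Posterior SD = √σₙ² = √(1484.5609·3314.3049/18159.9139) = 16.4603.

16.4603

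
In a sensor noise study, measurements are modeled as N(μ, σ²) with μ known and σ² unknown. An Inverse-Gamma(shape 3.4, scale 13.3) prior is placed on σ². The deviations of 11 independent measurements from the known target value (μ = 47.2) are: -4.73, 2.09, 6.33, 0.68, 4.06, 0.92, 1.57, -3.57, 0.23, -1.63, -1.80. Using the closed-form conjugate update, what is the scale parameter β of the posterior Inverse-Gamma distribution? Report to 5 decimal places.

66.18095

With known mean μ and an Inverse-Gamma(α, β) prior on σ², the Normal likelihood is conjugate: posterior is Inv-Gamma(α + n/2, β + Σ(xᵢ−μ)²/2).
Σ(xᵢ−μ)² = (-4.73)² + (2.09)² + (6.33)² + (0.68)² + (4.06)² + (0.92)² + (1.57)² + (-3.57)² + (0.23)² + (-1.63)² + (-1.80)² = 105.7619.
Posterior: Inv-Gamma(3.4 + 11/2, 13.3 + 105.7619/2) = Inv-Gamma(8.90, 66.18095).
Posterior β = 66.18095.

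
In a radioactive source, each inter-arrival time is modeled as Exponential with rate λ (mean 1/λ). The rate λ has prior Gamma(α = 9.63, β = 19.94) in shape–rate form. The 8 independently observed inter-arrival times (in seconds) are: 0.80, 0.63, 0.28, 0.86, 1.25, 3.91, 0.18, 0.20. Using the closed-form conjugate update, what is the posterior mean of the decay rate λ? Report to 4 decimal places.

With a Gamma(shape α, rate β) prior on the exponential rate λ, the posterior after n observations with total T = Σxᵢ is Gamma(α+n, β+T).
Sum of observations T = 8.11 seconds; n = 8.
Posterior: Gamma(9.63+8, 19.94+8.11) = Gamma(17.63, 28.05).
Posterior mean of λ = α/β = 17.63/28.05 = 0.6285.

0.6285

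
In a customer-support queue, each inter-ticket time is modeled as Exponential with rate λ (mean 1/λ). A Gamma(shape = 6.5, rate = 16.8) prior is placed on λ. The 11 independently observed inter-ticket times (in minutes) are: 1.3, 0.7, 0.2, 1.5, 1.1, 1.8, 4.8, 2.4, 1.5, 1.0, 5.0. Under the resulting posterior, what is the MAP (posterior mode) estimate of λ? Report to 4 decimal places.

With a Gamma(shape α, rate β) prior on the exponential rate λ, the posterior after n observations with total T = Σxᵢ is Gamma(α+n, β+T).
Sum of observations T = 21.3 minutes; n = 11.
Posterior: Gamma(6.5+11, 16.8+21.3) = Gamma(17.5, 38.1).
Mode = (α−1)/β = 0.4331.

0.4331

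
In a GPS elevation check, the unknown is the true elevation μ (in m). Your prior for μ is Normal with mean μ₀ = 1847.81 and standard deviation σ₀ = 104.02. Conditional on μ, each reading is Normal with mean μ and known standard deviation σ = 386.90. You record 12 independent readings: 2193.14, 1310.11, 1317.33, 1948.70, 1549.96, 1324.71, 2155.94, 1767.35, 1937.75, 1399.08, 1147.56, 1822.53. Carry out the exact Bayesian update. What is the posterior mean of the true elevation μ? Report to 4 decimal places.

For Normal data with known variance σ², a Normal(μ₀, σ₀²) prior on μ is conjugate. Posterior precision = 1/σ₀² + n/σ²; posterior mean is the precision-weighted average of μ₀ and x̄.
Σxᵢ = 2193.14 + 1310.11 + 1317.33 + 1948.70 + 1549.96 + 1324.71 + 2155.94 + 1767.35 + 1937.75 + 1399.08 + 1147.56 + 1822.53 = 19874.16, so n·x̄ = 19874.16.
σ₀² = 104.02² = 10820.1604, σ² = 386.90² = 149691.61; σ² + n·σ₀² = 149691.61 + 12·10820.1604 = 279533.5348.
Posterior mean = (μ₀/σ₀² + n·x̄/σ²)/(1/σ₀² + n/σ²) = (σ²·μ₀ + σ₀²·n·x̄)/(σ² + n·σ₀²) = (149691.61·1847.81 + 10820.1604·19874.16)/279533.5348 = 491643252.889364/279533.5348 = 1758.7988.

1758.7988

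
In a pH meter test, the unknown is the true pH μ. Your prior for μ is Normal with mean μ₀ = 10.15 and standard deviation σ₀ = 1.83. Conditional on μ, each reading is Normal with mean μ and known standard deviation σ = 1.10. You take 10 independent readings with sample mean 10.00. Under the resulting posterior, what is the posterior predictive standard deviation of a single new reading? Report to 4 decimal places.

For Normal data with known variance σ², a Normal(μ₀, σ₀²) prior on μ is conjugate. Posterior precision = 1/σ₀² + n/σ²; posterior mean is the precision-weighted average of μ₀ and x̄.
σ₀² = 1.83² = 3.3489, σ² = 1.10² = 1.21; σ² + n·σ₀² = 1.21 + 10·3.3489 = 34.699.
Posterior precision = 1/σ₀² + n/σ² = 1/3.3489 + 10/1.21 = (σ² + n·σ₀²)/(σ₀²σ²) = 34.699/(3.3489·1.21); posterior variance σₙ² = σ₀²σ²/(σ² + n·σ₀²) = 3.3489·1.21/34.699 = 0.116781.
Predictive variance for one new observation = σₙ² + σ² = 3.3489·1.21/34.699 + 1.21 = σ²·(σ₀² + 34.699)/34.699 = 1.21·38.0479/34.699 = 1.326781; SD = √(1.21·38.0479/34.699) = 1.1519.

1.1519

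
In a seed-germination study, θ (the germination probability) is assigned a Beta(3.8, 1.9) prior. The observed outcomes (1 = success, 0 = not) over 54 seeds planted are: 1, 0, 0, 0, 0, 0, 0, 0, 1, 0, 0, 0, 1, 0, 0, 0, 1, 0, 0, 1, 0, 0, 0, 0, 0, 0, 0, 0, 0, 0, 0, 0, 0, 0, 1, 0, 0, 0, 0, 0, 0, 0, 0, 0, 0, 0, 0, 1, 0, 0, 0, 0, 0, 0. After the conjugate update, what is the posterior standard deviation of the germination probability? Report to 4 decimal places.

0.0494

The Beta prior is conjugate to a Binomial/Bernoulli likelihood; the update adds successes to α and failures to β.
Posterior: Beta(α+k, β+n−k) = Beta(3.8+7, 1.9+47) = Beta(10.8, 48.9).
Var = αβ/((α+β)²(α+β+1)) = 10.8·48.9/(59.7²·60.7) = 0.00244115; SD = √0.00244115 = 0.0494.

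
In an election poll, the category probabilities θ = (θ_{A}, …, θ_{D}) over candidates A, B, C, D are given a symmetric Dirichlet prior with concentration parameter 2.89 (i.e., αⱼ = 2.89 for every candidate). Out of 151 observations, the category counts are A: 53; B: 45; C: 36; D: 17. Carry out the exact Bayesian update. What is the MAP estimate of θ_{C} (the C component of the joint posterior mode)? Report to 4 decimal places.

0.2390

The Dirichlet prior is conjugate to the Multinomial likelihood: each posterior αⱼ = prior αⱼ + observed count nⱼ.
Posterior concentration: (55.89, 47.89, 38.89, 19.89), total = 162.56.
Joint mode component: (α_{C}−1)/(Σα−K) = 37.89/158.56 = 0.2390.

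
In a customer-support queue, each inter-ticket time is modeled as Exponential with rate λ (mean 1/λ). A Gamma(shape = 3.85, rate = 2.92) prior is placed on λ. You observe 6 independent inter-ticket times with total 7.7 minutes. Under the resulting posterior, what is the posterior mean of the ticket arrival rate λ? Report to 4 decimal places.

0.9275

With a Gamma(shape α, rate β) prior on the exponential rate λ, the posterior after n observations with total T = Σxᵢ is Gamma(α+n, β+T).
Posterior: Gamma(3.85+6, 2.92+7.7) = Gamma(9.85, 10.62).
Posterior mean of λ = α/β = 9.85/10.62 = 0.9275.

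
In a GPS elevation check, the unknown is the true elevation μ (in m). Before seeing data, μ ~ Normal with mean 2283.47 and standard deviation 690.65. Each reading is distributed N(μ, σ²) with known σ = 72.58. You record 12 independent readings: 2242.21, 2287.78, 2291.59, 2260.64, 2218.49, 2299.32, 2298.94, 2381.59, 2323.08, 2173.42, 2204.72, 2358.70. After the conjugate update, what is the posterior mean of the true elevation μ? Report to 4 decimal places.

For Normal data with known variance σ², a Normal(μ₀, σ₀²) prior on μ is conjugate. Posterior precision = 1/σ₀² + n/σ²; posterior mean is the precision-weighted average of μ₀ and x̄.
Σxᵢ = 2242.21 + 2287.78 + 2291.59 + 2260.64 + 2218.49 + 2299.32 + 2298.94 + 2381.59 + 2323.08 + 2173.42 + 2204.72 + 2358.70 = 27340.48, so n·x̄ = 27340.48.
σ₀² = 690.65² = 476997.4225, σ² = 72.58² = 5267.8564; σ² + n·σ₀² = 5267.8564 + 12·476997.4225 = 5729236.9264.
Posterior mean = (μ₀/σ₀² + n·x̄/σ²)/(1/σ₀² + n/σ²) = (σ²·μ₀ + σ₀²·n·x̄)/(σ² + n·σ₀²) = (5267.8564·2283.47 + 476997.4225·27340.48)/5729236.9264 = 13053367481.966508/5729236.9264 = 2278.3780.

2278.3780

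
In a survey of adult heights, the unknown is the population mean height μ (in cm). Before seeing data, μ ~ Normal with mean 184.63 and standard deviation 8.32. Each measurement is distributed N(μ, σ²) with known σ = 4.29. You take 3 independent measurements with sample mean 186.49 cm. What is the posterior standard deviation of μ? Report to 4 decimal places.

For Normal data with known variance σ², a Normal(μ₀, σ₀²) prior on μ is conjugate. Posterior precision = 1/σ₀² + n/σ²; posterior mean is the precision-weighted average of μ₀ and x̄.
σ₀² = 8.32² = 69.2224, σ² = 4.29² = 18.4041; σ² + n·σ₀² = 18.4041 + 3·69.2224 = 226.0713.
Posterior precision = 1/σ₀² + n/σ² = 1/69.2224 + 3/18.4041 = (σ² + n·σ₀²)/(σ₀²σ²) = 226.0713/(69.2224·18.4041); posterior variance σₙ² = σ₀²σ²/(σ² + n·σ₀²) = 69.2224·18.4041/226.0713 = 5.635284.
Posterior SD = √σₙ² = √(69.2224·18.4041/226.0713) = 2.3739.

2.3739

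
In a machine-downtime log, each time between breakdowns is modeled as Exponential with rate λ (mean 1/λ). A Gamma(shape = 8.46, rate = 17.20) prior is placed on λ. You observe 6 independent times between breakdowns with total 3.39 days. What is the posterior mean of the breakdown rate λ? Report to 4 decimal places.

With a Gamma(shape α, rate β) prior on the exponential rate λ, the posterior after n observations with total T = Σxᵢ is Gamma(α+n, β+T).
Posterior: Gamma(8.46+6, 17.20+3.39) = Gamma(14.46, 20.59).
Posterior mean of λ = α/β = 14.46/20.59 = 0.7023.

0.7023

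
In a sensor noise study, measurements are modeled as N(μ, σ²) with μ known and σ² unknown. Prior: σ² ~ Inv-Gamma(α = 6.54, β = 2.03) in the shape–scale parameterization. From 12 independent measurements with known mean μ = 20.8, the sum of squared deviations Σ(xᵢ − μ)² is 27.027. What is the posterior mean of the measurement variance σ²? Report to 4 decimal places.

With known mean μ and an Inverse-Gamma(α, β) prior on σ², the Normal likelihood is conjugate: posterior is Inv-Gamma(α + n/2, β + Σ(xᵢ−μ)²/2).
Posterior: Inv-Gamma(6.54 + 12/2, 2.03 + 27.027/2) = Inv-Gamma(12.54, 15.5435).
E[σ²|data] = β/(α−1) = 15.5435/11.54 = 1.3469.

1.3469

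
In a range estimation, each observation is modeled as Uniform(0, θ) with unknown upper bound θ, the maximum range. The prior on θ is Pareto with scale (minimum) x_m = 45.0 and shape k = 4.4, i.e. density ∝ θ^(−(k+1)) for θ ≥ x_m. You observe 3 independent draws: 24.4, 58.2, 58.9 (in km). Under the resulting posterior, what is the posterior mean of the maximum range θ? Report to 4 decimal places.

A Pareto(scale x_m, shape k) prior on the upper bound θ of Uniform(0, θ) is conjugate: posterior is Pareto(max(x_m, max xᵢ), k + n).
Sample maximum = 58.9; prior scale x_m = 45.0 → posterior scale = max = 58.9.
Posterior shape = 4.4 + 3 = 7.4.
E[θ|data] = k·x_m/(k−1) = 7.4·58.9/6.4 = 68.1031.

68.1031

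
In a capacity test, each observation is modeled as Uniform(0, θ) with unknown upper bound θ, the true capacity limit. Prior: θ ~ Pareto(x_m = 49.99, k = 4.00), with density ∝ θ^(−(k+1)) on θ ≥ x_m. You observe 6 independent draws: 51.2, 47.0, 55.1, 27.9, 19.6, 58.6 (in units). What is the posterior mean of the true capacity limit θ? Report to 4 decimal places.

A Pareto(scale x_m, shape k) prior on the upper bound θ of Uniform(0, θ) is conjugate: posterior is Pareto(max(x_m, max xᵢ), k + n).
Sample maximum = 58.6; prior scale x_m = 49.99 → posterior scale = max = 58.60.
Posterior shape = 4.00 + 6 = 10.00.
E[θ|data] = k·x_m/(k−1) = 10.00·58.60/9.00 = 65.1111.

65.1111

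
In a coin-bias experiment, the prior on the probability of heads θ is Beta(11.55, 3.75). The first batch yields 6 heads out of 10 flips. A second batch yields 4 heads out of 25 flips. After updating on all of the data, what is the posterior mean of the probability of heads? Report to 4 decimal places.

0.4284

The Beta prior is conjugate to a Binomial/Bernoulli likelihood; the update adds successes to α and failures to β.
After batch 1: Beta(11.55+6, 3.75+4) = Beta(17.55, 7.75).
After batch 2: Beta(17.55+4, 7.75+21) = Beta(21.55, 28.75).
Posterior mean = α/(α+β) = 21.55/50.30 = 0.4284.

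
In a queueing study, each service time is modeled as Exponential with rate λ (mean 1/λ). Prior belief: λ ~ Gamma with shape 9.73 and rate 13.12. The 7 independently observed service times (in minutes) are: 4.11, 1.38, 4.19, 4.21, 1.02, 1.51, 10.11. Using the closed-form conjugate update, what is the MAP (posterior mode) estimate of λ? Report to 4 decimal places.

0.3967

With a Gamma(shape α, rate β) prior on the exponential rate λ, the posterior after n observations with total T = Σxᵢ is Gamma(α+n, β+T).
Sum of observations T = 26.53 minutes; n = 7.
Posterior: Gamma(9.73+7, 13.12+26.53) = Gamma(16.73, 39.65).
Mode = (α−1)/β = 0.3967.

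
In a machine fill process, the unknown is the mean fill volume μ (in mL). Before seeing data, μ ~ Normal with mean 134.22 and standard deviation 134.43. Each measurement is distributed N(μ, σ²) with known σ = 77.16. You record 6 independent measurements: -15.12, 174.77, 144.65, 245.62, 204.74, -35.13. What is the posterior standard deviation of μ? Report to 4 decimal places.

30.6697

For Normal data with known variance σ², a Normal(μ₀, σ₀²) prior on μ is conjugate. Posterior precision = 1/σ₀² + n/σ²; posterior mean is the precision-weighted average of μ₀ and x̄.
σ₀² = 134.43² = 18071.4249, σ² = 77.16² = 5953.6656; σ² + n·σ₀² = 5953.6656 + 6·18071.4249 = 114382.215.
Posterior precision = 1/σ₀² + n/σ² = 1/18071.4249 + 6/5953.6656 = (σ² + n·σ₀²)/(σ₀²σ²) = 114382.215/(18071.4249·5953.6656); posterior variance σₙ² = σ₀²σ²/(σ² + n·σ₀²) = 18071.4249·5953.6656/114382.215 = 940.628932.
Posterior SD = √σₙ² = √(18071.4249·5953.6656/114382.215) = 30.6697.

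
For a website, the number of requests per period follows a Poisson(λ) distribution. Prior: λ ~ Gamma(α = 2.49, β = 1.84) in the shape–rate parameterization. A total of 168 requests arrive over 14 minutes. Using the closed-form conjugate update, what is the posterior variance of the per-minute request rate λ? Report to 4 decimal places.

With a Gamma(shape α, rate β) prior, the Poisson likelihood is conjugate: the posterior is Gamma(α + ΣXᵢ, β + n).
Posterior: Gamma(α+S, β+n) = Gamma(2.49+168, 1.84+14) = Gamma(170.49, 15.84).
Var = α/β² = 170.49/15.84² = 0.6795.

0.6795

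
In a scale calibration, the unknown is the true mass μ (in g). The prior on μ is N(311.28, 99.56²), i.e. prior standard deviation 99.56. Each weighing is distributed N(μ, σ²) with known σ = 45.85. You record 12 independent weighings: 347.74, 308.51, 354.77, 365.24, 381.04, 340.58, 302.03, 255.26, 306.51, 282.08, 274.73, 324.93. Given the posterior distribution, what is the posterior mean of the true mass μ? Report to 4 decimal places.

For Normal data with known variance σ², a Normal(μ₀, σ₀²) prior on μ is conjugate. Posterior precision = 1/σ₀² + n/σ²; posterior mean is the precision-weighted average of μ₀ and x̄.
Σxᵢ = 347.74 + 308.51 + 354.77 + 365.24 + 381.04 + 340.58 + 302.03 + 255.26 + 306.51 + 282.08 + 274.73 + 324.93 = 3843.42, so n·x̄ = 3843.42.
σ₀² = 99.56² = 9912.1936, σ² = 45.85² = 2102.2225; σ² + n·σ₀² = 2102.2225 + 12·9912.1936 = 121048.5457.
Posterior mean = (μ₀/σ₀² + n·x̄/σ²)/(1/σ₀² + n/σ²) = (σ²·μ₀ + σ₀²·n·x̄)/(σ² + n·σ₀²) = (2102.2225·311.28 + 9912.1936·3843.42)/121048.5457 = 38751102.945912/121048.5457 = 320.1286.

320.1286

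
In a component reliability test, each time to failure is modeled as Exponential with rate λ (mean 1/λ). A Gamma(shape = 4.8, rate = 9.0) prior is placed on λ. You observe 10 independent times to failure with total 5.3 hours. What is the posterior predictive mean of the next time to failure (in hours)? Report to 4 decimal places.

1.0362

With a Gamma(shape α, rate β) prior on the exponential rate λ, the posterior after n observations with total T = Σxᵢ is Gamma(α+n, β+T).
Posterior: Gamma(4.8+10, 9.0+5.3) = Gamma(14.8, 14.3).
The predictive distribution for the next observation is Lomax; its mean is β/(α−1) = 14.3/13.8 = 1.0362.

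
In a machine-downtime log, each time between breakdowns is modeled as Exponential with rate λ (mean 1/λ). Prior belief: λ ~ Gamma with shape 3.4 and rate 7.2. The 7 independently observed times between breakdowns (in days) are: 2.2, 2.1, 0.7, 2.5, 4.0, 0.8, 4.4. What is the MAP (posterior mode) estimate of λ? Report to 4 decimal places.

With a Gamma(shape α, rate β) prior on the exponential rate λ, the posterior after n observations with total T = Σxᵢ is Gamma(α+n, β+T).
Sum of observations T = 16.7 days; n = 7.
Posterior: Gamma(3.4+7, 7.2+16.7) = Gamma(10.4, 23.9).
Mode = (α−1)/β = 0.3933.

0.3933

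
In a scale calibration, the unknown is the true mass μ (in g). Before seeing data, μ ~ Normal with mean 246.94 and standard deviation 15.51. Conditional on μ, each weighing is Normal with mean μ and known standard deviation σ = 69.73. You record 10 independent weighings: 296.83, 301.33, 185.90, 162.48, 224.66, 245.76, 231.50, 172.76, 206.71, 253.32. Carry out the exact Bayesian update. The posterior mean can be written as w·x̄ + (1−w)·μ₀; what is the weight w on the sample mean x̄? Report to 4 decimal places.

0.3310

For Normal data with known variance σ², a Normal(μ₀, σ₀²) prior on μ is conjugate. Posterior precision = 1/σ₀² + n/σ²; posterior mean is the precision-weighted average of μ₀ and x̄.
σ₀² = 15.51² = 240.5601, σ² = 69.73² = 4862.2729. Prior precision 1/σ₀² = 1/240.5601; data precision n/σ² = 10/4862.2729.
w = (n/σ²)/(1/σ₀² + n/σ²) = n·σ₀²/(σ² + n·σ₀²) = 10·240.5601/(4862.2729 + 10·240.5601) = 2405.601/7267.8739 = 0.3310.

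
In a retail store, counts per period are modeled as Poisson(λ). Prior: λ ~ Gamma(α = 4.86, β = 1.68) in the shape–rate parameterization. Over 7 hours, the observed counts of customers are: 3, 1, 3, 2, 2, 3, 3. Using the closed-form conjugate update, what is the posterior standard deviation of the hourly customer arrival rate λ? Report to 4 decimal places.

With a Gamma(shape α, rate β) prior, the Poisson likelihood is conjugate: the posterior is Gamma(α + ΣXᵢ, β + n).
Sum of counts S = 17 over n = 7 hours.
Posterior: Gamma(α+S, β+n) = Gamma(4.86+17, 1.68+7) = Gamma(21.86, 8.68).
SD = √α/β = √21.86/8.68 = 0.5386.

0.5386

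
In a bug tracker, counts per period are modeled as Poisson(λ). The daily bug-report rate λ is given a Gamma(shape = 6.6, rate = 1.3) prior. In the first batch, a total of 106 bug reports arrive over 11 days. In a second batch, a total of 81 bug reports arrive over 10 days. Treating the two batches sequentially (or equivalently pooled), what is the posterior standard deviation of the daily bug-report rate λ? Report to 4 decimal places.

With a Gamma(shape α, rate β) prior, the Poisson likelihood is conjugate: the posterior is Gamma(α + ΣXᵢ, β + n).
After batch 1: Gamma(α+S, β+n) = Gamma(6.6+106, 1.3+11) = Gamma(112.6, 12.3).
After batch 2: Gamma(α+S, β+n) = Gamma(112.6+81, 12.3+10) = Gamma(193.6, 22.3).
SD = √α/β = √193.6/22.3 = 0.6239.

0.6239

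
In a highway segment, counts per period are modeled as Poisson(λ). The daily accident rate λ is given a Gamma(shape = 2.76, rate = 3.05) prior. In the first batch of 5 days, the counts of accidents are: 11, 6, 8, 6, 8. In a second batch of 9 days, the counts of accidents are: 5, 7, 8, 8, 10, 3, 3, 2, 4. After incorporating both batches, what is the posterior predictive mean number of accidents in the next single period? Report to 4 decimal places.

With a Gamma(shape α, rate β) prior, the Poisson likelihood is conjugate: the posterior is Gamma(α + ΣXᵢ, β + n).
Batch 1: sum of counts S = 39 over n = 5 days.
After batch 1: Gamma(α+S, β+n) = Gamma(2.76+39, 3.05+5) = Gamma(41.76, 8.05).
Batch 2: sum of counts S = 50 over n = 9 days.
After batch 2: Gamma(α+S, β+n) = Gamma(41.76+50, 8.05+9) = Gamma(91.76, 17.05).
The predictive distribution for one future period is NegBinom with mean α/β = 5.3818.

5.3818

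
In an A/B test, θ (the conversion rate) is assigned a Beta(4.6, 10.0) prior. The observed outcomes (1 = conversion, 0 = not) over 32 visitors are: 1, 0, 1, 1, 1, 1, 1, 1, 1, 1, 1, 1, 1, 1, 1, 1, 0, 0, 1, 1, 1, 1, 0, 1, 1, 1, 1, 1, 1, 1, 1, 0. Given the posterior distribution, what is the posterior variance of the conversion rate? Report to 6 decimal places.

0.004586

The Beta prior is conjugate to a Binomial/Bernoulli likelihood; the update adds successes to α and failures to β.
Posterior: Beta(α+k, β+n−k) = Beta(4.6+27, 10.0+5) = Beta(31.6, 15.0).
Var = αβ/((α+β)²(α+β+1)) = 31.6·15.0/(46.6²·47.6) = 0.004586.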